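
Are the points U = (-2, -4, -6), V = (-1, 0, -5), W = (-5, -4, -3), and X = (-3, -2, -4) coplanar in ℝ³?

With U as base: UV = (1, 4, 1), UW = (-3, 0, 3), UX = (-1, 2, 2).
UW × UX = (-6, 3, -6).
UV · (UW × UX) = 0.
The scalar triple product vanishes, so the four points are coplanar.

Yes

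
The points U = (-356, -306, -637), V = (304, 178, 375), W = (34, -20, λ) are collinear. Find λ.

Direction UV = (660, 484, 1012). From the x-coordinate of W, the parameter along the line is τ = (34 − (-356))/660 = 13/22.
Then λ = (-637) + 13/22·(1012) = -39.

-39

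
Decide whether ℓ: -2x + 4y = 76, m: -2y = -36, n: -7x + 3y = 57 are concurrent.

No

Lines aᵢx + bᵢy = cᵢ with pairwise distinct directions are concurrent exactly when det[aᵢ bᵢ cᵢ] = 0.
Here the determinant is -44.
Nonzero, so no common point exists.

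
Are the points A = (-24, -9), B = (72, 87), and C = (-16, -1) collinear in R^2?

Yes

AB = (96, 96), AC = (8, 8).
det[AB; AC] = (96)(8) − (96)(8) = 0.
The determinant is zero, so the points are collinear.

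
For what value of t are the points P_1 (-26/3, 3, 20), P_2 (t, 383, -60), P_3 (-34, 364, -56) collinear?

Direction P_1P_3 = (-76/3, 361, -76). From the y-coordinate of P_2, the parameter along the line is τ = (383 − 3)/361 = 20/19.
Then t = (-26/3) + 20/19·(-76/3) = -106/3.

-106/3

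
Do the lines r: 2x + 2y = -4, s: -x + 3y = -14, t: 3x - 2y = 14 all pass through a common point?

Yes

Lines aᵢx + bᵢy = cᵢ with pairwise distinct directions are concurrent exactly when det[aᵢ bᵢ cᵢ] = 0.
Here the determinant is 0.
It vanishes, so the lines are concurrent at (2, -4).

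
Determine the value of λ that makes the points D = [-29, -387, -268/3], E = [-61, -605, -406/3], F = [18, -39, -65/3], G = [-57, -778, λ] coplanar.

-391/3

The points are coplanar iff DE · (DF × DG) = 0.
Expanding, this is linear in λ: (-890)λ + (-347990/3) = 0.
So λ = -391/3.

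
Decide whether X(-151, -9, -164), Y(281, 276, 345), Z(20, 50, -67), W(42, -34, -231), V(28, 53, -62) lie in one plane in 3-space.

No

The plane through X, Y, Z has normal n = XY × XZ = (-2386, 45135, -23247) and equation n·P = 3766579.
Checking the remaining points: n·W = 3735255, n·V = 3766661.
Since n·W = 3735255 ≠ 3766579, W is off the plane and the points are not all coplanar.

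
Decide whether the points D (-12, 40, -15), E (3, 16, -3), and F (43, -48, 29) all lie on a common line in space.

Yes

DE = (15, -24, 12), DF = (55, -88, 44).
Each component of DF is 11/3 times the corresponding component of DE, so DF = 11/3·DE and the points are collinear.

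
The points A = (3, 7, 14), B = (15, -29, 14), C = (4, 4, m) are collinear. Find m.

Collinearity requires AB × AC = 0; each component is linear in m.
The x-component gives (-36)m + (504) = 0, so m = 14.
The remaining components then also vanish.

14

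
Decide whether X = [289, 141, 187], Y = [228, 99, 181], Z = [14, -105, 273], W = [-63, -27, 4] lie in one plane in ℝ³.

A normal to the plane through X, Y, Z is n = XY × XZ = (-5088, 6896, 3456).
The plane has equation n·P = 148176. For W: n·W = 148176.
Equal, so W lies in the plane and all four are coplanar.

Yes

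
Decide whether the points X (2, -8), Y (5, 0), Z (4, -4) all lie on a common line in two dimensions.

XY = (3, 8), XZ = (2, 4).
det[XY; XZ] = (3)(4) − (8)(2) = -4.
The determinant is nonzero, so they are not collinear.

No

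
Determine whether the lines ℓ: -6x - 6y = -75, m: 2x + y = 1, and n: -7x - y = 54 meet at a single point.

No

Intersecting ℓ and m: solving the 2×2 system gives (x, y) = (-23/2, 24).
Substitute into n: (-7)(-23/2) + (-1)(24) = 113/2.
But n requires 54 ≠ 113/2, so the three lines have no common point.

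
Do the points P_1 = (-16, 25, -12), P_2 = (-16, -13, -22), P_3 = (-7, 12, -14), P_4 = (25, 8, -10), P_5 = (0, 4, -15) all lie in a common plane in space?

Yes

The plane through P_1, P_2, P_3 has normal n = P_1P_2 × P_1P_3 = (-54, -90, 342) and equation n·P = -5490.
Checking the remaining points: n·P_4 = -5490, n·P_5 = -5490.
All equal -5490, so all 5 points lie in one plane.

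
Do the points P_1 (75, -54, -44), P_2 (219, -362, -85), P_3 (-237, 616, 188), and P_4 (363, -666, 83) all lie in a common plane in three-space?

No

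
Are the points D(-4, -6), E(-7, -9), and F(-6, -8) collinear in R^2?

Yes

DE = (-3, -3), DF = (-2, -2).
Twice the signed area of △DEF is (-3)(-2) − (-3)(-2) = 0.
The triangle is degenerate (zero area), so the points are collinear.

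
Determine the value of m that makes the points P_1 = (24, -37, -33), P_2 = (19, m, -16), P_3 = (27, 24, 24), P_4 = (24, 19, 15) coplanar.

-8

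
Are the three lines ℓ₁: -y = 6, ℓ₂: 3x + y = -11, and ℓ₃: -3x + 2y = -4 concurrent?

The three lines meet at one point iff the augmented coefficient matrix [aᵢ bᵢ cᵢ] has rank < 3, i.e. its determinant vanishes.
Here the determinant is 9.
Nonzero, so no common point exists.

No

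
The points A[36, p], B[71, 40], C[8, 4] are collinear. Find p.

20

Collinearity: (A − B) must be parallel to (C − B) = (-63, -36).
Cross-multiplying the components: (p − 40)·(-63) = (-35)·(-36).
Solving gives p = 20.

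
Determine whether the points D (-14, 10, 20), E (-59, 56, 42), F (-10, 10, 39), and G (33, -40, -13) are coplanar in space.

With D as base: DE = (-45, 46, 22), DF = (4, 0, 19), DG = (47, -50, -33).
DF × DG = (950, 1025, -200).
DE · (DF × DG) = 0.
The scalar triple product vanishes, so the four points are coplanar.

Yes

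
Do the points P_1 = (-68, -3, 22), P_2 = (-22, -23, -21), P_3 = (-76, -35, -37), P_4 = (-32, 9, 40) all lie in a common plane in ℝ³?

With P_1 as base: P_1P_2 = (46, -20, -43), P_1P_3 = (-8, -32, -59), P_1P_4 = (36, 12, 18).
P_1P_3 × P_1P_4 = (132, -1980, 1056).
P_1P_2 · (P_1P_3 × P_1P_4) = 264.
Since 264 ≠ 0, the four points are not coplanar.

No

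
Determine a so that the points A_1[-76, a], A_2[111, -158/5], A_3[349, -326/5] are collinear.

Collinearity: (A_1 − A_2) must be parallel to (A_3 − A_2) = (238, -168/5).
Cross-multiplying the components: (a − (-158/5))·(238) = (-187)·(-168/5).
Solving gives a = -26/5.

-26/5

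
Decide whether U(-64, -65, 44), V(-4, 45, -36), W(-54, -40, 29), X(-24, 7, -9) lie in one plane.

With U as base: UV = (60, 110, -80), UW = (10, 25, -15), UX = (40, 72, -53).
UW × UX = (-245, -70, -280).
UV · (UW × UX) = 0.
The scalar triple product vanishes, so the four points are coplanar.

Yes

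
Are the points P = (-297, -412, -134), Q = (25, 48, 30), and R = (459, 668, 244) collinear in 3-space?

PQ = (322, 460, 164), PR = (756, 1080, 378).
Comparing components 2 and 3: (460)(378) − (164)(1080) = -3240 ≠ 0, so PQ and PR are not parallel and the points are not collinear.

No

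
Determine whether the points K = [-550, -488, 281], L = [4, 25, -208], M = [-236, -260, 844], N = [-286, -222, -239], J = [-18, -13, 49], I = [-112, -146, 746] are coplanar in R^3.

The plane through K, L, M has normal n = KL × KM = (400311, -465448, -34770) and equation n·P = -2802796.
Checking the remaining points: n·N = -2849460, n·J = -2858504, n·I = -2817844.
Since n·N = -2849460 ≠ -2802796, N is off the plane and the points are not all coplanar.

No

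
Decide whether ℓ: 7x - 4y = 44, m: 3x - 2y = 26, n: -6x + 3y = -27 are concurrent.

Yes

Intersecting ℓ and m: solving the 2×2 system gives (x, y) = (-8, -25).
Substitute into n: (-6)(-8) + (3)(-25) = -27.
This equals -27, so (-8, -25) lies on all three lines and they are concurrent.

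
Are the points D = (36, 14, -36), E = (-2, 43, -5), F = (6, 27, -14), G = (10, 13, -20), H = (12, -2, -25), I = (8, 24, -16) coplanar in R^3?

The plane through D, E, F has normal n = DE × DF = (235, -94, 376) and equation n·P = -6392.
Checking the remaining points: n·G = -6392, n·H = -6392, n·I = -6392.
All equal -6392, so all 6 points lie in one plane.

Yes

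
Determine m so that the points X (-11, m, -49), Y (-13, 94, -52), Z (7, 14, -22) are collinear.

86

Direction YZ = (20, -80, 30). From the x-coordinate of X, the parameter along the line is τ = (-11 − (-13))/20 = 1/10.
Then m = 94 + 1/10·(-80) = 86.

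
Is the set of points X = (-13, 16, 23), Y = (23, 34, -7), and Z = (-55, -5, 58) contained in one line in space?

XY = (36, 18, -30), XZ = (-42, -21, 35).
XY × XZ = (0, 0, 0).
The cross product vanishes, so the three points are collinear.

Yes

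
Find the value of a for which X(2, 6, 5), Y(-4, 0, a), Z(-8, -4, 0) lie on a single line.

Direction XZ = (-10, -10, -5). From the x-coordinate of Y, the parameter along the line is τ = (-4 − 2)/(-10) = 3/5.
Then a = 5 + 3/5·(-5) = 2.

2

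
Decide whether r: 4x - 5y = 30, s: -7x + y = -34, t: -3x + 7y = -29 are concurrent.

Intersecting r and s: solving the 2×2 system gives (x, y) = (140/31, -74/31).
Substitute into t: (-3)(140/31) + (7)(-74/31) = -938/31.
But t requires -29 ≠ -938/31, so the three lines have no common point.

No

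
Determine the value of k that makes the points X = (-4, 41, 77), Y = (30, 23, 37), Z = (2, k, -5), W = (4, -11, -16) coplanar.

-5

The points are coplanar iff XY · (XZ × XW) = 0.
Expanding, this is linear in k: (-2842)k + (-14210) = 0.
So k = -5.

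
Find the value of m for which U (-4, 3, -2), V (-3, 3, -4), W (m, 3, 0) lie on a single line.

Direction UV = (1, 0, -2). From the z-coordinate of W, the parameter along the line is τ = (0 − (-2))/(-2) = -1.
Then m = (-4) + (-1)·(1) = -5.

-5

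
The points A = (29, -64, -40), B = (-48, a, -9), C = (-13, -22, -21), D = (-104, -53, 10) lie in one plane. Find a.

-33

Normal to plane ACD: n = (1891, -427, 5124); plane equation n·P = -122793.
Requiring n·B = -122793: (-427)a + (-136884) = -122793.
So a = -33.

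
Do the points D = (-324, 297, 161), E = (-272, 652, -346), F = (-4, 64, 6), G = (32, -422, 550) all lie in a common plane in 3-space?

The four points are coplanar iff the 3×3 determinant with rows DE, DF, DG is zero.
Rows: (52, 355, -507), (320, -233, -155), (356, -719, 389).
Expanding along the first row: (52)(-202082) − (355)(179660) + (-507)(-147132) = 308360.
Nonzero ⇒ not coplanar.

No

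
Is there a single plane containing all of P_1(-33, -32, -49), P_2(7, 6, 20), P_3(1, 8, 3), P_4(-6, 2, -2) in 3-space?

No

With P_1 as base: P_1P_2 = (40, 38, 69), P_1P_3 = (34, 40, 52), P_1P_4 = (27, 34, 47).
P_1P_3 × P_1P_4 = (112, -194, 76).
P_1P_2 · (P_1P_3 × P_1P_4) = 2352.
Since 2352 ≠ 0, the four points are not coplanar.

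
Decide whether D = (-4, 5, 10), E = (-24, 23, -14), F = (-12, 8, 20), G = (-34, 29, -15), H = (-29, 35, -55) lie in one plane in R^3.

No

The plane through D, E, F has normal n = DE × DF = (252, 392, 84) and equation n·P = 1792.
Checking the remaining points: n·G = 1540, n·H = 1792.
Since n·G = 1540 ≠ 1792, G is off the plane and the points are not all coplanar.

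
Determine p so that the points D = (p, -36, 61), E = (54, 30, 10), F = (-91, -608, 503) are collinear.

39

Direction EF = (-145, -638, 493). From the y-coordinate of D, the parameter along the line is τ = (-36 − 30)/(-638) = 3/29.
Then p = 54 + 3/29·(-145) = 39.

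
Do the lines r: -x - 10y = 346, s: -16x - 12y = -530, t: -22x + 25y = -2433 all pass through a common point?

No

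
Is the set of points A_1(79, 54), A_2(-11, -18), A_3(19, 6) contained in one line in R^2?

Yes

A_1A_2 = (-90, -72), A_1A_3 = (-60, -48).
Checking proportionality: A_1A_3 = 2/3·A_1A_2, so the vectors are parallel and the points are collinear.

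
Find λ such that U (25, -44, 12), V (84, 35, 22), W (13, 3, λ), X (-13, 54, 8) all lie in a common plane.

Normal to plane UVX: n = (-1296, -144, 8784); plane equation n·P = 79344.
Requiring n·W = 79344: (8784)λ + (-17280) = 79344.
So λ = 11.

11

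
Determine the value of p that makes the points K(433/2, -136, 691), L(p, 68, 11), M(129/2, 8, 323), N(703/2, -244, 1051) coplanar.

-77/2

Normal to plane KMN: n = (12096, 5040, -3024); plane equation n·P = -156240.
Requiring n·L = -156240: (12096)p + (309456) = -156240.
So p = -77/2.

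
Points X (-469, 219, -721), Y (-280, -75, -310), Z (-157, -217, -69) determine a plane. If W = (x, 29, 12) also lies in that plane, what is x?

2

Coplanarity requires XY · (XZ × XW) = 0.
XY = (189, -294, 411), XZ = (312, -436, 652); the triple product is linear in x with coefficient -12492 and constant term 24984.
Setting it to zero: x = 2.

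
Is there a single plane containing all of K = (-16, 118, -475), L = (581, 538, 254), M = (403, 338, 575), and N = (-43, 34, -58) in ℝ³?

With K as base: KL = (597, 420, 729), KM = (419, 220, 1050), KN = (-27, -84, 417).
KM × KN = (179940, -203073, -29256).
KL · (KM × KN) = 805896.
Since 805896 ≠ 0, the four points are not coplanar.

No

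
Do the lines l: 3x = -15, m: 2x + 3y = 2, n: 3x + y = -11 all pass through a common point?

Yes

Intersecting l and m: solving the 2×2 system gives (x, y) = (-5, 4).
Substitute into n: (3)(-5) + (1)(4) = -11.
This equals -11, so (-5, 4) lies on all three lines and they are concurrent.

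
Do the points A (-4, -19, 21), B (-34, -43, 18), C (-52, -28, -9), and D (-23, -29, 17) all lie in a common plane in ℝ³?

No

A normal to the plane through A, B, C is n = AB × AC = (693, -756, -882).
The plane has equation n·P = -6930. For D: n·D = -9009.
-9009 ≠ -6930, so D is off the plane.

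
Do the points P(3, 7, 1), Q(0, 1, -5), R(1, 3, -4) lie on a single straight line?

PQ = (-3, -6, -6), PR = (-2, -4, -5).
PQ × PR = (6, -3, 0).
The cross product is nonzero, so the points do not lie on one line.

No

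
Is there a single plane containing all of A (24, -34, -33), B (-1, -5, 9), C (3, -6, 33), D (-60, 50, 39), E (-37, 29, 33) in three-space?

No

The plane through A, B, C has normal n = AB × AC = (738, 768, -91) and equation n·P = -5397.
Checking the remaining points: n·D = -9429, n·E = -8037.
Since n·D = -9429 ≠ -5397, D is off the plane and the points are not all coplanar.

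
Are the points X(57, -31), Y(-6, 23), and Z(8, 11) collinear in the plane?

Yes

XY = (-63, 54), XZ = (-49, 42).
det[XY; XZ] = (-63)(42) − (54)(-49) = 0.
The determinant is zero, so the points are collinear.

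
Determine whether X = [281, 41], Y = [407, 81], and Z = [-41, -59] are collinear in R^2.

No

XY = (126, 40), XZ = (-322, -100).
Twice the signed area of △XYZ is (126)(-100) − (40)(-322) = 280.
The area is nonzero, so the three points are not collinear.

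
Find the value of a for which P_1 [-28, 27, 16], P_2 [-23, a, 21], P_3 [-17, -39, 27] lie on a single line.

-3

Collinearity requires P_1P_2 × P_1P_3 = 0; each component is linear in a.
The x-component gives (11)a + (33) = 0, so a = -3.
The remaining components then also vanish.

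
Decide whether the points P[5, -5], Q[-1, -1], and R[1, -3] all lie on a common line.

PQ = (-6, 4), PR = (-4, 2).
det[PQ; PR] = (-6)(2) − (4)(-4) = 4.
The determinant is nonzero, so they are not collinear.

No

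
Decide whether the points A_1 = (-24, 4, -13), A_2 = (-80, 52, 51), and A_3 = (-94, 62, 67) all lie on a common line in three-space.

A_1A_2 = (-56, 48, 64), A_1A_3 = (-70, 58, 80).
A_1A_2 × A_1A_3 = (128, 0, 112).
The cross product is nonzero, so the points do not lie on one line.

No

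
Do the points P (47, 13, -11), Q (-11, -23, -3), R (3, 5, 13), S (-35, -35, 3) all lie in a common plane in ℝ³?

Yes

With P as base: PQ = (-58, -36, 8), PR = (-44, -8, 24), PS = (-82, -48, 14).
PR × PS = (1040, -1352, 1456).
PQ · (PR × PS) = 0.
The scalar triple product vanishes, so the four points are coplanar.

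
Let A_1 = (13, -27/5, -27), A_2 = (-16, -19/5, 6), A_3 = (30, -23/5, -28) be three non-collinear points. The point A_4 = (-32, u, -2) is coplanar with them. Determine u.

Coplanarity requires A_1A_2 · (A_1A_3 × A_1A_4) = 0.
A_1A_2 = (-29, 8/5, 33), A_1A_3 = (17, 4/5, -1); the triple product is linear in u with coefficient 532 and constant term 14364/5.
Setting it to zero: u = -27/5.

-27/5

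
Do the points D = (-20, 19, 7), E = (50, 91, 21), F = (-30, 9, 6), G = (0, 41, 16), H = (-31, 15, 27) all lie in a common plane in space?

The plane through D, E, F has normal n = DE × DF = (68, -70, 20) and equation n·P = -2550.
Checking the remaining points: n·G = -2550, n·H = -2618.
Since n·H = -2618 ≠ -2550, H is off the plane and the points are not all coplanar.

No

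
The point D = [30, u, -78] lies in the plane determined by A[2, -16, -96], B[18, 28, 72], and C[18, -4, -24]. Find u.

-31

The plane through A, B, C has equation 1152x + 1536y − 512z = 26880.
Substituting D: (1536)u + (74496) = 26880, so u = -31.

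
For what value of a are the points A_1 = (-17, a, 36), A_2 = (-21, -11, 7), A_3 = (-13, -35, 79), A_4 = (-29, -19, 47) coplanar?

-21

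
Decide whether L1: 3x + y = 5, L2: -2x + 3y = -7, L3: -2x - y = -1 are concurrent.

The three lines meet at one point iff the augmented coefficient matrix [aᵢ bᵢ cᵢ] has rank < 3, i.e. its determinant vanishes.
Here the determinant is 22.
Nonzero, so no common point exists.

No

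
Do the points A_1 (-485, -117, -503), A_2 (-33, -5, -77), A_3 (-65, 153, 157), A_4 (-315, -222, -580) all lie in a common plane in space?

No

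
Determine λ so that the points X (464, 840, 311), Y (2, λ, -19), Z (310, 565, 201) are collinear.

Collinearity requires XY × XZ = 0; each component is linear in λ.
The x-component gives (-110)λ + (1650) = 0, so λ = 15.
The remaining components then also vanish.

15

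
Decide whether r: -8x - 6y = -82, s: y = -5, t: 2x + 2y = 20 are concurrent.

No

Intersecting r and s: solving the 2×2 system gives (x, y) = (14, -5).
Substitute into t: (2)(14) + (2)(-5) = 18.
But t requires 20 ≠ 18, so the three lines have no common point.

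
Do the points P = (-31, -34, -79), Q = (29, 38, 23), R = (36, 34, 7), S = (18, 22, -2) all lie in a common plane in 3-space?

With P as base: PQ = (60, 72, 102), PR = (67, 68, 86), PS = (49, 56, 77).
PR × PS = (420, -945, 420).
PQ · (PR × PS) = 0.
The scalar triple product vanishes, so the four points are coplanar.

Yes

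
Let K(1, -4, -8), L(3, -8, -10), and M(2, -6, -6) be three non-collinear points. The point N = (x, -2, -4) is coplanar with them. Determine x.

0

Coplanarity requires KL · (KM × KN) = 0.
KL = (2, -4, -2), KM = (1, -2, 2); the triple product is linear in x with coefficient -12 and constant term 0.
Setting it to zero: x = 0.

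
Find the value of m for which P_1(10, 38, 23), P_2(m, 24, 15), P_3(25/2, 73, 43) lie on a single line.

9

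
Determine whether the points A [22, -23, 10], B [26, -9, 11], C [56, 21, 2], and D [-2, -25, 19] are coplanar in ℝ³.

No

A normal to the plane through A, B, C is n = AB × AC = (-156, 66, -300).
The plane has equation n·P = -7950. For D: n·D = -7038.
-7038 ≠ -7950, so D is off the plane.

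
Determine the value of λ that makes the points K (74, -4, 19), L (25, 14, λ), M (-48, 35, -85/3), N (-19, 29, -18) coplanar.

Coplanarity ⇔ det[KL; KM; KN] = 0.
Expanding, this is linear in λ: (-399)λ + (-266) = 0.
So λ = -2/3.

-2/3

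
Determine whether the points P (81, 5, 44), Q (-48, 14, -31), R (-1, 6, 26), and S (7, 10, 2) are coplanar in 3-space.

Yes

The four points are coplanar iff the 3×3 determinant with rows PQ, PR, PS is zero.
Rows: (-129, 9, -75), (-82, 1, -18), (-74, 5, -42).
Expanding along the first row: (-129)(48) − (9)(2112) + (-75)(-336) = 0.
Zero determinant ⇒ coplanar.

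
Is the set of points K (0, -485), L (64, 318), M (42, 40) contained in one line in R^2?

No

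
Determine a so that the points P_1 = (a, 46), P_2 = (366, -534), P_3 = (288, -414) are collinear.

Collinearity: (P_1 − P_2) must be parallel to (P_3 − P_2) = (-78, 120).
Cross-multiplying the components: (a − 366)·(120) = (580)·(-78).
Solving gives a = -11.

-11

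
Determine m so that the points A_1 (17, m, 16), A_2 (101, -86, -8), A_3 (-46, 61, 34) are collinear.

-2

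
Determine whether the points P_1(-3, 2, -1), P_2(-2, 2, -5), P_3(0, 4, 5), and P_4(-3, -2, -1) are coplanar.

No

A normal to the plane through P_1, P_2, P_3 is n = P_1P_2 × P_1P_3 = (8, -18, 2).
The plane has equation n·P = -62. For P_4: n·P_4 = 10.
10 ≠ -62, so P_4 is off the plane.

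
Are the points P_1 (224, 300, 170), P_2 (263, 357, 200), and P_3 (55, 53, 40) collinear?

Yes

P_1P_2 = (39, 57, 30), P_1P_3 = (-169, -247, -130).
P_1P_2 × P_1P_3 = (0, 0, 0).
The cross product vanishes, so the three points are collinear.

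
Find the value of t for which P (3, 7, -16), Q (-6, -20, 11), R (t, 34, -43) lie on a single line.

Direction PQ = (-9, -27, 27). From the y-coordinate of R, the parameter along the line is τ = (34 − 7)/(-27) = -1.
Then t = 3 + (-1)·(-9) = 12.

12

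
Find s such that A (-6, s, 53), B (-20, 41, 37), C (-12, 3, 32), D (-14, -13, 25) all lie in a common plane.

Coplanarity ⇔ det[AB; AC; AD] = 0.
Expanding, this is linear in s: (-66)s + (3366) = 0.
So s = 51.

51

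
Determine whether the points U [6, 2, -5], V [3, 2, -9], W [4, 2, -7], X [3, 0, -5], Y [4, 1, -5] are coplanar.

No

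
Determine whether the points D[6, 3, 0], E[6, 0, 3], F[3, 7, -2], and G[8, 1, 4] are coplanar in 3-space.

The four points are coplanar iff the 3×3 determinant with rows DE, DF, DG is zero.
Rows: (0, -3, 3), (-3, 4, -2), (2, -2, 4).
Expanding along the first row: (0)(12) − (-3)(-8) + (3)(-2) = -30.
Nonzero ⇒ not coplanar.

No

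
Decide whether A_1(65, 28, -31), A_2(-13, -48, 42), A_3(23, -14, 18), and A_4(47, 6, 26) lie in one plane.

The four points are coplanar iff the 3×3 determinant with rows A_1A_2, A_1A_3, A_1A_4 is zero.
Rows: (-78, -76, 73), (-42, -42, 49), (-18, -22, 57).
Expanding along the first row: (-78)(-1316) − (-76)(-1512) + (73)(168) = 0.
Zero determinant ⇒ coplanar.

Yes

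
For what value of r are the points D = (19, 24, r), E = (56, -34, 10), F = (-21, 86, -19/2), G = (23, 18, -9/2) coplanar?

-3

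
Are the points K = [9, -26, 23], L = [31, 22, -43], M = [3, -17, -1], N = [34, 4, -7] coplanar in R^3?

No

The four points are coplanar iff the 3×3 determinant with rows KL, KM, KN is zero.
Rows: (22, 48, -66), (-6, 9, -24), (25, 30, -30).
Expanding along the first row: (22)(450) − (48)(780) + (-66)(-405) = -810.
Nonzero ⇒ not coplanar.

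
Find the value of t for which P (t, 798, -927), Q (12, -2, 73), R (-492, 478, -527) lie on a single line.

Direction QR = (-504, 480, -600). From the y-coordinate of P, the parameter along the line is τ = (798 − (-2))/480 = 5/3.
Then t = 12 + 5/3·(-504) = -828.

-828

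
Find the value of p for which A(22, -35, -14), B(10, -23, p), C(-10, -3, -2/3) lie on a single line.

-9

Direction AC = (-32, 32, 40/3). From the x-coordinate of B, the parameter along the line is τ = (10 − 22)/(-32) = 3/8.
Then p = (-14) + 3/8·(40/3) = -9.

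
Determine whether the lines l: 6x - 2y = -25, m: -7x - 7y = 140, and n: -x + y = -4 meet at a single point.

The three lines meet at one point iff the augmented coefficient matrix [aᵢ bᵢ cᵢ] has rank < 3, i.e. its determinant vanishes.
Here the determinant is 14.
Nonzero, so no common point exists.

No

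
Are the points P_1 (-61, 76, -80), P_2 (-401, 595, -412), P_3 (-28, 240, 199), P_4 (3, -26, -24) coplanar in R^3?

No

A normal to the plane through P_1, P_2, P_3 is n = P_1P_2 × P_1P_3 = (199249, 83904, -72887).
The plane has equation n·P = 53475. For P_4: n·P_4 = 165531.
165531 ≠ 53475, so P_4 is off the plane.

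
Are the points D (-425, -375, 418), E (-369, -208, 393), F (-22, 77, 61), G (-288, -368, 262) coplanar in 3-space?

Yes

A normal to the plane through D, E, F is n = DE × DF = (-48319, 9917, -41989).
The plane has equation n·P = -734702. For G: n·G = -734702.
Equal, so G lies in the plane and all four are coplanar.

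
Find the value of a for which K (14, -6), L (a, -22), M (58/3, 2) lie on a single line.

The three points are collinear iff det[KL; KM] = 0.
This determinant is linear in a: (8)a + (-80/3) = 0, so a = 10/3.

10/3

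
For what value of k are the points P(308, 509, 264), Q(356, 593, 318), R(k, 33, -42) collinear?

36

Collinearity requires PQ × PR = 0; each component is linear in k.
The y-component gives (54)k + (-1944) = 0, so k = 36.
The remaining components then also vanish.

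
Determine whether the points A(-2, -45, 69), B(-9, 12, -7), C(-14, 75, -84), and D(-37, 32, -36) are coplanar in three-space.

The four points are coplanar iff the 3×3 determinant with rows AB, AC, AD is zero.
Rows: (-7, 57, -76), (-12, 120, -153), (-35, 77, -105).
Expanding along the first row: (-7)(-819) − (57)(-4095) + (-76)(3276) = -9828.
Nonzero ⇒ not coplanar.

No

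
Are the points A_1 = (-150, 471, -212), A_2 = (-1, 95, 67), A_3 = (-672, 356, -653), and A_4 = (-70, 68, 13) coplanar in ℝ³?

No

The four points are coplanar iff the 3×3 determinant with rows A_1A_2, A_1A_3, A_1A_4 is zero.
Rows: (149, -376, 279), (-522, -115, -441), (80, -403, 225).
Expanding along the first row: (149)(-203598) − (-376)(-82170) + (279)(219566) = 26892.
Nonzero ⇒ not coplanar.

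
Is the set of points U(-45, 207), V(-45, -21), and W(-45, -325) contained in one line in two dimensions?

Yes

UV = (0, -228), UW = (0, -532).
Twice the signed area of △UVW is (0)(-532) − (-228)(0) = 0.
The triangle is degenerate (zero area), so the points are collinear.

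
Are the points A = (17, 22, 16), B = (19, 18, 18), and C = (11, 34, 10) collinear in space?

Yes

AB = (2, -4, 2), AC = (-6, 12, -6).
Each component of AC is -3 times the corresponding component of AB, so AC = -3·AB and the points are collinear.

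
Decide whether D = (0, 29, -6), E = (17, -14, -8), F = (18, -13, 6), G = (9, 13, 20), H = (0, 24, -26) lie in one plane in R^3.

The plane through D, E, F has normal n = DE × DF = (-600, -240, 60) and equation n·P = -7320.
Checking the remaining points: n·G = -7320, n·H = -7320.
All equal -7320, so all 5 points lie in one plane.

Yes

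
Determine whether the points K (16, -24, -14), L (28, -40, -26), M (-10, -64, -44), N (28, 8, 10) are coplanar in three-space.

Yes

A normal to the plane through K, L, M is n = KL × KM = (0, 672, -896).
The plane has equation n·P = -3584. For N: n·N = -3584.
Equal, so N lies in the plane and all four are coplanar.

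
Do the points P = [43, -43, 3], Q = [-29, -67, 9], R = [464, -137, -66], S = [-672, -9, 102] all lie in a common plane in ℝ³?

Yes

A normal to the plane through P, Q, R is n = PQ × PR = (2220, -2442, 16872).
The plane has equation n·X = 251082. For S: n·S = 251082.
Equal, so S lies in the plane and all four are coplanar.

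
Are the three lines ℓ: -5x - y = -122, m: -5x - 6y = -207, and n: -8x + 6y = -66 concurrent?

Yes

Intersecting ℓ and m: solving the 2×2 system gives (x, y) = (21, 17).
Substitute into n: (-8)(21) + (6)(17) = -66.
This equals -66, so (21, 17) lies on all three lines and they are concurrent.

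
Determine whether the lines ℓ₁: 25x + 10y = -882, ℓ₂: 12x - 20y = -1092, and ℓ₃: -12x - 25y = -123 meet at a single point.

No

The three lines meet at one point iff the augmented coefficient matrix [aᵢ bᵢ cᵢ] has rank < 3, i.e. its determinant vanishes.
Here the determinant is 1080.
Nonzero, so no common point exists.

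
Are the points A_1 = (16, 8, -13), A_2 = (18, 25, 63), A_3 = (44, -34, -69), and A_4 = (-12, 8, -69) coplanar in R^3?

A normal to the plane through A_1, A_2, A_3 is n = A_1A_2 × A_1A_3 = (2240, 2240, -560).
The plane has equation n·P = 61040. For A_4: n·A_4 = 29680.
29680 ≠ 61040, so A_4 is off the plane.

No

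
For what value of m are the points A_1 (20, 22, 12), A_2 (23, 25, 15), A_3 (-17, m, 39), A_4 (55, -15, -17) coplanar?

57

Normal to plane A_1A_2A_4: n = (24, 192, -216); plane equation n·P = 2112.
Requiring n·A_3 = 2112: (192)m + (-8832) = 2112.
So m = 57.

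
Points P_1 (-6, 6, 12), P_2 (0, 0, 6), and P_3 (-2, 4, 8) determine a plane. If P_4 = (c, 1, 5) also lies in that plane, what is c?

1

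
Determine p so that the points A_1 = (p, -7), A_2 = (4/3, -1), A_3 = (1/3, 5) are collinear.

7/3

The three points are collinear iff det[A_1A_2; A_1A_3] = 0.
This determinant is linear in p: (-6)p + (14) = 0, so p = 7/3.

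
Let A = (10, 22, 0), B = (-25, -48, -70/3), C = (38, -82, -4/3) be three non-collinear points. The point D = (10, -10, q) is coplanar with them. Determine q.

-4

The plane through A, B, C has equation −(7000/3)x − 700y + 5600z = -116200/3.
Substituting D: (5600)q + (-49000/3) = -116200/3, so q = -4.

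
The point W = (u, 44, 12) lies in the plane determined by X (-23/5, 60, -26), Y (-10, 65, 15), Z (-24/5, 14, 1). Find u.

-41/5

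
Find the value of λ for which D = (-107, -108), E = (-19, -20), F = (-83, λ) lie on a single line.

Collinearity: (F − D) must be parallel to (E − D) = (88, 88).
Cross-multiplying the components: (λ − (-108))·(88) = (24)·(88).
Solving gives λ = -84.

-84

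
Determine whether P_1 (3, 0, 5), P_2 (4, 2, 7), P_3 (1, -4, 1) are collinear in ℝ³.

P_1P_2 = (1, 2, 2), P_1P_3 = (-2, -4, -4).
P_1P_2 × P_1P_3 = (0, 0, 0).
The cross product vanishes, so the three points are collinear.

Yes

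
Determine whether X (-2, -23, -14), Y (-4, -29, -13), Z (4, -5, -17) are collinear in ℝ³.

Yes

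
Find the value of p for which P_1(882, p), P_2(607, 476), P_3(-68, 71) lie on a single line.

Collinearity: (P_1 − P_2) must be parallel to (P_3 − P_2) = (-675, -405).
Cross-multiplying the components: (p − 476)·(-675) = (275)·(-405).
Solving gives p = 641.

641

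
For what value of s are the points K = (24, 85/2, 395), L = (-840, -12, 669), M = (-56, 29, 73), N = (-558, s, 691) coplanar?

17/2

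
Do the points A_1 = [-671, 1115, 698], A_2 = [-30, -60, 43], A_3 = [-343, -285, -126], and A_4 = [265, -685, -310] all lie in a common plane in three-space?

Yes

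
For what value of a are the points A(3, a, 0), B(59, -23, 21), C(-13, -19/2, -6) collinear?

-25/2

Direction BC = (-72, 27/2, -27). From the x-coordinate of A, the parameter along the line is τ = (3 − 59)/(-72) = 7/9.
Then a = (-23) + 7/9·(27/2) = -25/2.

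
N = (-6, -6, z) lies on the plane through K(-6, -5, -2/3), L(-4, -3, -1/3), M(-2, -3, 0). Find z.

-2/3

The plane through K, L, M has equation (2/3)x − 4z = -4/3.
Substituting N: (-4)z + (-4) = -4/3, so z = -2/3.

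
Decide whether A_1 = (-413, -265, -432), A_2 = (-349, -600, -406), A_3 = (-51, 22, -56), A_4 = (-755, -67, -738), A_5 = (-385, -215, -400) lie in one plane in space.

The plane through A_1, A_2, A_3 has normal n = A_1A_2 × A_1A_3 = (-133422, -14652, 139638) and equation n·P = -1337550.
Checking the remaining points: n·A_4 = -1337550, n·A_5 = -1337550.
All equal -1337550, so all 5 points lie in one plane.

Yes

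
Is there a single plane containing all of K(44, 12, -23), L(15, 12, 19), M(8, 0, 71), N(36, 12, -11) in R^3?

A normal to the plane through K, L, M is n = KL × KM = (504, 1214, 348).
The plane has equation n·P = 28740. For N: n·N = 28884.
28884 ≠ 28740, so N is off the plane.

No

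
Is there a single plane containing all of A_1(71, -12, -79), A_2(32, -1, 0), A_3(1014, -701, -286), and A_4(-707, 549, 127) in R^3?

With A_1 as base: A_1A_2 = (-39, 11, 79), A_1A_3 = (943, -689, -207), A_1A_4 = (-778, 561, 206).
A_1A_3 × A_1A_4 = (-25807, -33212, -7019).
A_1A_2 · (A_1A_3 × A_1A_4) = 86640.
Since 86640 ≠ 0, the four points are not coplanar.

No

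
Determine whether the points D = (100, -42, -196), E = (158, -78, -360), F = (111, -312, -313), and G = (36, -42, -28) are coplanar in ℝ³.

A normal to the plane through D, E, F is n = DE × DF = (-40068, 4982, -15264).
The plane has equation n·P = -1224300. For G: n·G = -1224300.
Equal, so G lies in the plane and all four are coplanar.

Yes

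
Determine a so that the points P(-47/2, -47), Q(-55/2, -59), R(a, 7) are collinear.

-11/2

Collinearity: (R − P) must be parallel to (Q − P) = (-4, -12).
Cross-multiplying the components: (a − (-47/2))·(-12) = (54)·(-4).
Solving gives a = -11/2.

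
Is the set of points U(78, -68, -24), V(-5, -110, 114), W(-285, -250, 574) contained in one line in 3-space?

UV = (-83, -42, 138), UW = (-363, -182, 598).
Comparing components 3 and 1: (138)(-363) − (-83)(598) = -460 ≠ 0, so UV and UW are not parallel and the points are not collinear.

No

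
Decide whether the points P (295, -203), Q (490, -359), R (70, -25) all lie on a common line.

PQ = (195, -156), PR = (-225, 178).
det[PQ; PR] = (195)(178) − (-156)(-225) = -390.
The determinant is nonzero, so they are not collinear.

No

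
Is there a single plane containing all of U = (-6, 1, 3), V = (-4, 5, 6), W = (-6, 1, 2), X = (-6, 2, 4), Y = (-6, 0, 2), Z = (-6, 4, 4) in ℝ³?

The plane through U, V, W has normal n = UV × UW = (-4, 2, 0) and equation n·P = 26.
Checking the remaining points: n·X = 28, n·Y = 24, n·Z = 32.
Since n·X = 28 ≠ 26, X is off the plane and the points are not all coplanar.

No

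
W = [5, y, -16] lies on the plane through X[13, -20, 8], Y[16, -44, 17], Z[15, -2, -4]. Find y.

The plane through X, Y, Z has equation 126x + 54y + 102z = 1374.
Substituting W: (54)y + (-1002) = 1374, so y = 44.

44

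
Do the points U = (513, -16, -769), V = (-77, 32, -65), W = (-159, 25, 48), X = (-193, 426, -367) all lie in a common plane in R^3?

No

With U as base: UV = (-590, 48, 704), UW = (-672, 41, 817), UX = (-706, 442, 402).
UW × UX = (-344632, -306658, -268078).
UV · (UW × UX) = -113616.
Since -113616 ≠ 0, the four points are not coplanar.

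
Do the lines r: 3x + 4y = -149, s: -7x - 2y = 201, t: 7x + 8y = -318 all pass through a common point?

No

The three lines meet at one point iff the augmented coefficient matrix [aᵢ bᵢ cᵢ] has rank < 3, i.e. its determinant vanishes.
Here the determinant is 66.
Nonzero, so no common point exists.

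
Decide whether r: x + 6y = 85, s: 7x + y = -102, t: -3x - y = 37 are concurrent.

Intersecting r and s: solving the 2×2 system gives (x, y) = (-17, 17).
Substitute into t: (-3)(-17) + (-1)(17) = 34.
But t requires 37 ≠ 34, so the three lines have no common point.

No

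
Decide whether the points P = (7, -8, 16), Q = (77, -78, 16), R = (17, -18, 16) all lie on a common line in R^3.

PQ = (70, -70, 0), PR = (10, -10, 0).
PQ × PR = (0, 0, 0).
The cross product vanishes, so the three points are collinear.

Yes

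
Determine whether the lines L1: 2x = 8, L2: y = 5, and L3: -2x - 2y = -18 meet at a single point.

Lines aᵢx + bᵢy = cᵢ with pairwise distinct directions are concurrent exactly when det[aᵢ bᵢ cᵢ] = 0.
Here the determinant is 0.
It vanishes, so the lines are concurrent at (4, 5).

Yes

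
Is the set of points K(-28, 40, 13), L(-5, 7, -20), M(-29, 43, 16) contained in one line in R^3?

KL = (23, -33, -33), KM = (-1, 3, 3).
Comparing components 3 and 1: (-33)(-1) − (23)(3) = -36 ≠ 0, so KL and KM are not parallel and the points are not collinear.

No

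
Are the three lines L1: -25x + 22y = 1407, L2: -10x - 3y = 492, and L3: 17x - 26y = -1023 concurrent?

Intersecting L1 and L2: solving the 2×2 system gives (x, y) = (-51, 6).
Substitute into L3: (17)(-51) + (-26)(6) = -1023.
This equals -1023, so (-51, 6) lies on all three lines and they are concurrent.

Yes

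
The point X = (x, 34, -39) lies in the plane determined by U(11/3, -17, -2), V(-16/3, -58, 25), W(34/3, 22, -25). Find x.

16

A normal to the plane is n = UV × UW = (-110, 0, -110/3).
X lies in the plane iff n · UX = 0.
This gives (-110)x + (1760) = 0, so x = 16.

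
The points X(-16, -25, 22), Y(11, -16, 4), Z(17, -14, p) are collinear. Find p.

Direction XY = (27, 9, -18). From the x-coordinate of Z, the parameter along the line is τ = (17 − (-16))/27 = 11/9.
Then p = 22 + 11/9·(-18) = 0.

0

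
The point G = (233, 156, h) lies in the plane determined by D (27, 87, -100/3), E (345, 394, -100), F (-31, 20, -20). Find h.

The plane through D, E, F has equation −(1120/3)x − (1120/3)y − 3500z = 222320/3.
Substituting G: (-3500)h + (-435680/3) = 222320/3, so h = -188/3.

-188/3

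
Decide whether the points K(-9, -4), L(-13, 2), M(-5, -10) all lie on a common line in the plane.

Yes

KL = (-4, 6), KM = (4, -6).
Twice the signed area of △KLM is (-4)(-6) − (6)(4) = 0.
The triangle is degenerate (zero area), so the points are collinear.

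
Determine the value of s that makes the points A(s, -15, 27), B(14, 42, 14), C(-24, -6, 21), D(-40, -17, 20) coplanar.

-18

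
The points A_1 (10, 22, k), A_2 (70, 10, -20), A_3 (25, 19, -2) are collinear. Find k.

4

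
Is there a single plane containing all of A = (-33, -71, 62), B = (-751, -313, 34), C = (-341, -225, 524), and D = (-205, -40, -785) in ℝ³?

Yes

A normal to the plane through A, B, C is n = AB × AC = (-116116, 340340, 36036).
The plane has equation n·P = -18098080. For D: n·D = -18098080.
Equal, so D lies in the plane and all four are coplanar.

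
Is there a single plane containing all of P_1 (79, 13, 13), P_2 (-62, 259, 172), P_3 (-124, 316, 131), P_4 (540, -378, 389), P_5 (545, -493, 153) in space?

The plane through P_1, P_2, P_3 has normal n = P_1P_2 × P_1P_3 = (-19149, -15639, 7215) and equation n·P = -1622283.
Checking the remaining points: n·P_4 = -1622283, n·P_5 = -1622283.
All equal -1622283, so all 5 points lie in one plane.

Yes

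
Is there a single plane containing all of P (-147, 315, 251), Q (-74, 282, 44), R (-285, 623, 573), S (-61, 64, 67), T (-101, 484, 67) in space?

Yes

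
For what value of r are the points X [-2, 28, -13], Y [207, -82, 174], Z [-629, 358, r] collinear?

-574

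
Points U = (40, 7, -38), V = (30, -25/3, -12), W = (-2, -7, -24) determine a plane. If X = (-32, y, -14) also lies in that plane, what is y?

Coplanarity requires UV · (UW × UX) = 0.
UV = (-10, -46/3, 26), UW = (-42, -14, 14); the triple product is linear in y with coefficient -952 and constant term -16184.
Setting it to zero: y = -17.

-17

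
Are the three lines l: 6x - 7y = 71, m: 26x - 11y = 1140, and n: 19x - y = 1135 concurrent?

No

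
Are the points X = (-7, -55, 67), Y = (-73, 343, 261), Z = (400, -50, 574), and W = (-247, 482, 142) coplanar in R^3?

The four points are coplanar iff the 3×3 determinant with rows XY, XZ, XW is zero.
Rows: (-66, 398, 194), (407, 5, 507), (-240, 537, 75).
Expanding along the first row: (-66)(-271884) − (398)(152205) + (194)(219759) = 0.
Zero determinant ⇒ coplanar.

Yes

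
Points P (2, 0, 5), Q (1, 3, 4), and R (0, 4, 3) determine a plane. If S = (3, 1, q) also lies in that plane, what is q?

6

Coplanarity requires PQ · (PR × PS) = 0.
PQ = (-1, 3, -1), PR = (-2, 4, -2); the triple product is linear in q with coefficient 2 and constant term -12.
Setting it to zero: q = 6.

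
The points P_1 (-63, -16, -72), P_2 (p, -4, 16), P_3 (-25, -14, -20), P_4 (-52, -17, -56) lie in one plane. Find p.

Normal to plane P_1P_3P_4: n = (84, -36, -60); plane equation n·P = -396.
Requiring n·P_2 = -396: (84)p + (-816) = -396.
So p = 5.

5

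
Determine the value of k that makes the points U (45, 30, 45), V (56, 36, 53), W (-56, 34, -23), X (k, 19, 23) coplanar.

Normal to plane UVW: n = (-440, -60, 650); plane equation n·P = 7650.
Requiring n·X = 7650: (-440)k + (13810) = 7650.
So k = 14.

14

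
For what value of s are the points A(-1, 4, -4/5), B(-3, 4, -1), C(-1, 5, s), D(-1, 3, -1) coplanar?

Coplanarity ⇔ det[AB; AC; AD] = 0.
Expanding, this is linear in s: (-2)s + (-6/5) = 0.
So s = -3/5.

-3/5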